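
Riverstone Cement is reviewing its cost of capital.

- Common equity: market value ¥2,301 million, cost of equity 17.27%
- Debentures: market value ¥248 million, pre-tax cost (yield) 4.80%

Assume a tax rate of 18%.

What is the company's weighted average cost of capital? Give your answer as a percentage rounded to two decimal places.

Total capital V = 2301 + 248 = 2549.
Equity: weight = 2301/2549 = 0.9027; cost = 17.27%.
Debentures: weight = 248/2549 = 0.0973; after-tax cost = 4.8% × (1 − 18%) = 3.9360%.
WACC = 0.9027 × 17.2700% + 0.0973 × 3.9360% = 15.9727%.

15.97%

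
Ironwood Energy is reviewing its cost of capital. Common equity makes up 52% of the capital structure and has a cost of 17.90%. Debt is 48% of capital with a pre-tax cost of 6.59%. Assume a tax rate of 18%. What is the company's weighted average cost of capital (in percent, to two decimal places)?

After-tax cost of debt = 6.59% × (1 − 18%) = 5.4038%.
WACC = 0.520 × 17.9000% + 0.480 × 5.4038% = 11.9018%.

11.90%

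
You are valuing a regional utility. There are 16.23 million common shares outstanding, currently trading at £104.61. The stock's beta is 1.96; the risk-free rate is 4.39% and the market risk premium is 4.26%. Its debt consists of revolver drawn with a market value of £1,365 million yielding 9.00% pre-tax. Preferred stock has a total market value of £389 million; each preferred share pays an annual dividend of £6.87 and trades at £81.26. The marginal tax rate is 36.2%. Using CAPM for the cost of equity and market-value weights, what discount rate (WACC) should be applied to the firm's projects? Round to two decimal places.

9.49%

Cost of equity via CAPM: Re = 4.39% + 1.96 × 4.26% = 12.7396%.
Cost of preferred: Rp = 6.87 / 81.26 = 8.4543%.
Market value of equity E = 104.61 × 16.23m = 1697.8203m.
Total capital V = 1697.8203 + 389 + 1365 = 3451.8203.
Equity: weight = 1697.8203/3451.8203 = 0.4919; cost = 12.7396%.
Preferred: weight = 389/3451.8203 = 0.1127; cost = 8.4543%.
Revolver drawn: weight = 1365/3451.8203 = 0.3954; after-tax cost = 9% × (1 − 36.2%) = 5.7420%.
WACC = 0.4919 × 12.7396% + 0.1127 × 8.4543% + 0.3954 × 5.7420% = 9.4895%.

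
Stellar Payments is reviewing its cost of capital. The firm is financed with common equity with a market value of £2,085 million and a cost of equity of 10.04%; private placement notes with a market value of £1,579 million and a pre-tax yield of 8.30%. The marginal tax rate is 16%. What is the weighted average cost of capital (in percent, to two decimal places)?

8.72%

Total capital V = 2085 + 1579 = 3664.
Equity: weight = 2085/3664 = 0.5691; cost = 10.04%.
Private placement notes: weight = 1579/3664 = 0.4309; after-tax cost = 8.3% × (1 − 16%) = 6.9720%.
WACC = 0.5691 × 10.0400% + 0.4309 × 6.9720% = 8.7178%.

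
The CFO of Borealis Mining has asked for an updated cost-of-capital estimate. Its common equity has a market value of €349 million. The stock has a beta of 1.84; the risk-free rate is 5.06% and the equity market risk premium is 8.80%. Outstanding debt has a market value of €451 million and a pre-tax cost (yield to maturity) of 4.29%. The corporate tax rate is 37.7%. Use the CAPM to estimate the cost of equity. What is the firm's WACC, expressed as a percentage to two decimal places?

10.78%

Cost of equity via CAPM: Re = 5.06% + 1.84 × 8.8% = 21.2520%.
Total capital V = 349 + 451 = 800.
Equity: weight = 349/800 = 0.4363; cost = 21.252%.
Debt: weight = 451/800 = 0.5637; after-tax cost = 4.29% × (1 − 37.7%) = 2.6727%.
WACC = 0.4363 × 21.2520% + 0.5637 × 2.6727% = 10.7779%.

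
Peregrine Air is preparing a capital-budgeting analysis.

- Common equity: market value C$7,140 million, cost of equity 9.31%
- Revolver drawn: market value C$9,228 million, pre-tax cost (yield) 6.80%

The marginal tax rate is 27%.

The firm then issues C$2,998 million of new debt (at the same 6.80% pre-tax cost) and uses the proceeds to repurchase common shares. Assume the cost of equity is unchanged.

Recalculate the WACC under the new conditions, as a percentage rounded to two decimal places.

After the change:
Total capital V = 4142 + 12226 = 16368.
Equity: weight = 4142/16368 = 0.2531; cost = 9.31%.
Revolver drawn: weight = 12226/16368 = 0.7469; after-tax cost = 6.8% × (1 − 27%) = 4.9640%.
WACC = 0.2531 × 9.3100% + 0.7469 × 4.9640% = 6.0638%.

6.06%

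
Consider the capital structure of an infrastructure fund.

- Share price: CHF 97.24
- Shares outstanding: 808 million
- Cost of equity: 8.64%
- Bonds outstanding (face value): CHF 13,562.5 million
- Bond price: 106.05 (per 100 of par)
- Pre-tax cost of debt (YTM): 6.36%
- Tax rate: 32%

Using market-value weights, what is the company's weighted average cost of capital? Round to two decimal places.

7.97%

Market value of equity E = 97.24 × 808m = 78569.92m. Market value of debt D = 13562.5m × 106.05/100 = 14383.03125m.
Total capital V = 78569.92 + 14383.03125 = 92952.95125.
Equity: weight = 78569.92/92952.95125 = 0.8453; cost = 8.64%.
Bonds outstanding: weight = 14383.03125/92952.95125 = 0.1547; after-tax cost = 6.36% × (1 − 32%) = 4.3248%.
WACC = 0.8453 × 8.6400% + 0.1547 × 4.3248% = 7.9723%.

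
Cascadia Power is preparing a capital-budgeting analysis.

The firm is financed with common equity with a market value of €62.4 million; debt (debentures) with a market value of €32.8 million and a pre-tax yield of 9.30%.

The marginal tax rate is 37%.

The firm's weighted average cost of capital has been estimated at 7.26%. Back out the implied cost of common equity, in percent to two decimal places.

8.00%

Total capital V = 62.4 + 32.8 = 95.2.
Equity weight = 62.4/95.2 = 0.6555.
Debentures weight = 32.8/95.2 = 0.3445.
Debt contribution = 0.3445 × 9.3% × (1 − 37%) = 2.0186%.
Required equity contribution = 7.26% − 2.0186% = 5.2414%.
Re = 5.2414% / 0.6555 = 7.9964%.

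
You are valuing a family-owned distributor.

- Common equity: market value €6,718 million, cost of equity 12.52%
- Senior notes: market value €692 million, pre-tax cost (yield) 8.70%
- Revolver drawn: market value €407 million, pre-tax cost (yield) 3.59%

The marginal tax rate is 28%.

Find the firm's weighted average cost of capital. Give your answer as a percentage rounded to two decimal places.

11.45%

Total capital V = 6718 + 692 + 407 = 7817.
Equity: weight = 6718/7817 = 0.8594; cost = 12.52%.
Senior notes: weight = 692/7817 = 0.0885; after-tax cost = 8.7% × (1 − 28%) = 6.2640%.
Revolver drawn: weight = 407/7817 = 0.0521; after-tax cost = 3.59% × (1 − 28%) = 2.5848%.
WACC = 0.8594 × 12.5200% + 0.0885 × 6.2640% + 0.0521 × 2.5848% = 11.4489%.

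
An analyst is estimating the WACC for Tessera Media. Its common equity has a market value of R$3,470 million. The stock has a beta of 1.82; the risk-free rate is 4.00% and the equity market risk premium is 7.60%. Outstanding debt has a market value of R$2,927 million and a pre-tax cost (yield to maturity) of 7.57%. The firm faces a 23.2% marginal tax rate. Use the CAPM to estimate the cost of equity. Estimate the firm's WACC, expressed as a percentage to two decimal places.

12.33%

Cost of equity via CAPM: Re = 4.0% + 1.82 × 7.6% = 17.8320%.
Total capital V = 3470 + 2927 = 6397.
Equity: weight = 3470/6397 = 0.5424; cost = 17.832%.
Debt: weight = 2927/6397 = 0.4576; after-tax cost = 7.57% × (1 − 23.2%) = 5.8138%.
WACC = 0.5424 × 17.8320% + 0.4576 × 5.8138% = 12.3330%.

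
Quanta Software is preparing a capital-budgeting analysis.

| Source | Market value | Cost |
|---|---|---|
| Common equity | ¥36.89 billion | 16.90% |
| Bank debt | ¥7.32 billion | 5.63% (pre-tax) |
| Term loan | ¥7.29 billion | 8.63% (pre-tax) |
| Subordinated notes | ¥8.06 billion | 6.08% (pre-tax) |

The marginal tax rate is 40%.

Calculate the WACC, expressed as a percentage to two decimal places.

Total capital V = 36.89 + 7.32 + 7.29 + 8.06 = 59.56.
Equity: weight = 36.89/59.56 = 0.6194; cost = 16.9%.
Bank debt: weight = 7.32/59.56 = 0.1229; after-tax cost = 5.63% × (1 − 40%) = 3.3780%.
Term loan: weight = 7.29/59.56 = 0.1224; after-tax cost = 8.63% × (1 − 40%) = 5.1780%.
Subordinated notes: weight = 8.06/59.56 = 0.1353; after-tax cost = 6.08% × (1 − 40%) = 3.6480%.
WACC = 0.6194 × 16.9000% + 0.1229 × 3.3780% + 0.1224 × 5.1780% + 0.1353 × 3.6480% = 12.0100%.

12.01%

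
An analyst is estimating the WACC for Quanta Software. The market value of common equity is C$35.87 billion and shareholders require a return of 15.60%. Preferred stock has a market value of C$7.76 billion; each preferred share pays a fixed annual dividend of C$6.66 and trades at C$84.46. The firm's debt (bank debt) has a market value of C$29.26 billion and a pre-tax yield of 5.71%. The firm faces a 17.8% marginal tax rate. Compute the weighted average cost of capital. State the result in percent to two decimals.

10.40%

Cost of preferred: Rp = 6.66 / 84.46 = 7.8854%.
Total capital V = 35.87 + 7.76 + 29.26 = 72.89.
Equity: weight = 35.87/72.89 = 0.4921; cost = 15.6%.
Preferred: weight = 7.76/72.89 = 0.1065; cost = 7.8854%.
Bank debt: weight = 29.26/72.89 = 0.4014; after-tax cost = 5.71% × (1 − 17.8%) = 4.6936%.
WACC = 0.4921 × 15.6000% + 0.1065 × 7.8854% + 0.4014 × 4.6936% = 10.4006%.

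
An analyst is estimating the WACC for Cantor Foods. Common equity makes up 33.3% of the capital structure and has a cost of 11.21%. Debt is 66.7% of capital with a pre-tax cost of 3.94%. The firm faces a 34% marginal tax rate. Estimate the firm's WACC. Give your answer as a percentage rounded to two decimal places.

5.47%

After-tax cost of debt = 3.94% × (1 − 34%) = 2.6004%.
WACC = 0.333 × 11.2100% + 0.667 × 2.6004% = 5.4674%.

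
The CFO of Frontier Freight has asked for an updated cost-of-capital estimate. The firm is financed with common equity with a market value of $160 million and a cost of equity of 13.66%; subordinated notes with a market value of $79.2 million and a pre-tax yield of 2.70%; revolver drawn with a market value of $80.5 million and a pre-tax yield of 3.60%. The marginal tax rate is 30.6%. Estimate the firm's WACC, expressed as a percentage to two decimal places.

7.93%

Total capital V = 160 + 79.2 + 80.5 = 319.7.
Equity: weight = 160/319.7 = 0.5005; cost = 13.66%.
Subordinated notes: weight = 79.2/319.7 = 0.2477; after-tax cost = 2.7% × (1 − 30.6%) = 1.8738%.
Revolver drawn: weight = 80.5/319.7 = 0.2518; after-tax cost = 3.6% × (1 − 30.6%) = 2.4984%.
WACC = 0.5005 × 13.6600% + 0.2477 × 1.8738% + 0.2518 × 2.4984% = 7.9297%.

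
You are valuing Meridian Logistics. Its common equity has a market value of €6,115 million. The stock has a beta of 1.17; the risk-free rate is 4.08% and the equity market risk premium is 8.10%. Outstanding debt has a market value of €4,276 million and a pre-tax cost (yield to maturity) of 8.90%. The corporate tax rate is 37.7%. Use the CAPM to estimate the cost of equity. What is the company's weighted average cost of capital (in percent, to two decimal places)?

10.26%

Cost of equity via CAPM: Re = 4.08% + 1.17 × 8.1% = 13.5570%.
Total capital V = 6115 + 4276 = 10391.
Equity: weight = 6115/10391 = 0.5885; cost = 13.557%.
Debt: weight = 4276/10391 = 0.4115; after-tax cost = 8.9% × (1 − 37.7%) = 5.5447%.
WACC = 0.5885 × 13.5570% + 0.4115 × 5.5447% = 10.2599%.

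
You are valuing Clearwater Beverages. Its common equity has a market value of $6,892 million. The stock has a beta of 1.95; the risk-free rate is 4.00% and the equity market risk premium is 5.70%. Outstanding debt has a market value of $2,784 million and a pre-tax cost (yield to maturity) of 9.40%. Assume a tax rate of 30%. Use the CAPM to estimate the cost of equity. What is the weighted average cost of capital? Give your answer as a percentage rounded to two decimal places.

12.66%

Cost of equity via CAPM: Re = 4.0% + 1.95 × 5.7% = 15.1150%.
Total capital V = 6892 + 2784 = 9676.
Equity: weight = 6892/9676 = 0.7123; cost = 15.115%.
Debt: weight = 2784/9676 = 0.2877; after-tax cost = 9.4% × (1 − 30%) = 6.5800%.
WACC = 0.7123 × 15.1150% + 0.2877 × 6.5800% = 12.6593%.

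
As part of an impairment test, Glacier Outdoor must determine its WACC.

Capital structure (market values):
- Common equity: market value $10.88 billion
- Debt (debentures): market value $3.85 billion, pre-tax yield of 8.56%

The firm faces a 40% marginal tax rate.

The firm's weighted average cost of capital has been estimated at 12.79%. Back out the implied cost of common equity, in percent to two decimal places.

15.50%

Total capital V = 10.88 + 3.85 = 14.73.
Equity weight = 10.88/14.73 = 0.7386.
Debentures weight = 3.85/14.73 = 0.2614.
Debt contribution = 0.2614 × 8.56% × (1 − 40%) = 1.3424%.
Required equity contribution = 12.79% − 1.3424% = 11.4476%.
Re = 11.4476% / 0.7386 = 15.4984%.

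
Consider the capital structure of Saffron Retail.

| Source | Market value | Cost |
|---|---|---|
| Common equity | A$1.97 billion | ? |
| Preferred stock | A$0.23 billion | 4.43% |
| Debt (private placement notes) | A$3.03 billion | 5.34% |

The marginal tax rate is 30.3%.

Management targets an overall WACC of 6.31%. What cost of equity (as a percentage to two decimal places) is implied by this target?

10.51%

Total capital V = 1.97 + 0.23 + 3.03 = 5.23.
Equity weight = 1.97/5.23 = 0.3767.
Preferred weight = 0.23/5.23 = 0.0440.
Private placement notes weight = 3.03/5.23 = 0.5793.
Debt contribution = 0.5793 × 5.34% × (1 − 30.3%) = 2.1563%.
Preferred contribution = 0.0440 × 4.43% = 0.1948%.
Required equity contribution = 6.31% − 2.3511% = 3.9589%.
Re = 3.9589% / 0.3767 = 10.5101%.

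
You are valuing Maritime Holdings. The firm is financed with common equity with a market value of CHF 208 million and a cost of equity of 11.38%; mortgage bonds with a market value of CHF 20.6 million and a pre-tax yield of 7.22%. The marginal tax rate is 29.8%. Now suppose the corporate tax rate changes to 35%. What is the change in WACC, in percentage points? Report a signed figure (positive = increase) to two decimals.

-0.03 pp

Current WACC:
Total capital V = 208 + 20.6 = 228.6.
Equity: weight = 208/228.6 = 0.9099; cost = 11.38%.
Mortgage bonds: weight = 20.6/228.6 = 0.0901; after-tax cost = 7.22% × (1 − 29.8%) = 5.0684%.
WACC = 0.9099 × 11.3800% + 0.0901 × 5.0684% = 10.8112%.
After the change:
Total capital V = 208 + 20.6 = 228.6.
Equity: weight = 208/228.6 = 0.9099; cost = 11.38%.
Mortgage bonds: weight = 20.6/228.6 = 0.0901; after-tax cost = 7.22% × (1 − 35%) = 4.6930%.
WACC = 0.9099 × 11.3800% + 0.0901 × 4.6930% = 10.7774%.
Change in WACC = 10.7774% − 10.8112% = -0.0338 pp.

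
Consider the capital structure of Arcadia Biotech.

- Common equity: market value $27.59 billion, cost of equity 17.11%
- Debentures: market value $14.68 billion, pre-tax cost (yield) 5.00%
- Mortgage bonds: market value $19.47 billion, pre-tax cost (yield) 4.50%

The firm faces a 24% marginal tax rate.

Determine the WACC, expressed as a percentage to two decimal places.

Total capital V = 27.59 + 14.68 + 19.47 = 61.74.
Equity: weight = 27.59/61.74 = 0.4469; cost = 17.11%.
Debentures: weight = 14.68/61.74 = 0.2378; after-tax cost = 5% × (1 − 24%) = 3.8000%.
Mortgage bonds: weight = 19.47/61.74 = 0.3154; after-tax cost = 4.5% × (1 − 24%) = 3.4200%.
WACC = 0.4469 × 17.1100% + 0.2378 × 3.8000% + 0.3154 × 3.4200% = 9.6281%.

9.63%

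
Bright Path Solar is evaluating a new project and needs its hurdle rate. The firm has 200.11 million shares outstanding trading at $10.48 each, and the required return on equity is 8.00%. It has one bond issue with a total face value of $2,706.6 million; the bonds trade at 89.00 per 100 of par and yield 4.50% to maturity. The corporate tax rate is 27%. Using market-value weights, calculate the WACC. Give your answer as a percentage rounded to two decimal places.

5.48%

Market value of equity E = 10.48 × 200.11m = 2097.1528m. Market value of debt D = 2706.6m × 89.0/100 = 2408.874m.
Total capital V = 2097.1528 + 2408.874 = 4506.0268.
Equity: weight = 2097.1528/4506.0268 = 0.4654; cost = 8%.
Bonds outstanding: weight = 2408.874/4506.0268 = 0.5346; after-tax cost = 4.5% × (1 − 27%) = 3.2850%.
WACC = 0.4654 × 8.0000% + 0.5346 × 3.2850% = 5.4794%.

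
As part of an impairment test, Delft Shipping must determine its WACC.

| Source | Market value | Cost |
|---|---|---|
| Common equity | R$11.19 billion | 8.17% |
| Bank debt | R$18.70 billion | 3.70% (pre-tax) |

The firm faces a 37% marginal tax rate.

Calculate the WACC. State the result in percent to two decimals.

4.52%

Total capital V = 11.19 + 18.7 = 29.89.
Equity: weight = 11.19/29.89 = 0.3744; cost = 8.17%.
Bank debt: weight = 18.7/29.89 = 0.6256; after-tax cost = 3.7% × (1 − 37%) = 2.3310%.
WACC = 0.3744 × 8.1700% + 0.6256 × 2.3310% = 4.5170%.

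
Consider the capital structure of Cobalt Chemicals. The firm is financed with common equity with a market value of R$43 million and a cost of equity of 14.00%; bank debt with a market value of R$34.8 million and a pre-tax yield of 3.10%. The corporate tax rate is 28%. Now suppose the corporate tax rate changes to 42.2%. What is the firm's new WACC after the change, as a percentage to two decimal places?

8.54%

After the change:
Total capital V = 43 + 34.8 = 77.8.
Equity: weight = 43/77.8 = 0.5527; cost = 14%.
Bank debt: weight = 34.8/77.8 = 0.4473; after-tax cost = 3.1% × (1 − 42.2%) = 1.7918%.
WACC = 0.5527 × 14.0000% + 0.4473 × 1.7918% = 8.5393%.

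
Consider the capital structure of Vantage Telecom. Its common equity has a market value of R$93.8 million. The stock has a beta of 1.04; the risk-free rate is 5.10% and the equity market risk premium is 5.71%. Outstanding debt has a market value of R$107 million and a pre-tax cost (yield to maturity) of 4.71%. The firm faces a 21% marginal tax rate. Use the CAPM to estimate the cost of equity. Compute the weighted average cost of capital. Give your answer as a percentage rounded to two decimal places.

7.14%

Cost of equity via CAPM: Re = 5.1% + 1.04 × 5.71% = 11.0384%.
Total capital V = 93.8 + 107 = 200.8.
Equity: weight = 93.8/200.8 = 0.4671; cost = 11.0384%.
Debt: weight = 107/200.8 = 0.5329; after-tax cost = 4.71% × (1 − 21%) = 3.7209%.
WACC = 0.4671 × 11.0384% + 0.5329 × 3.7209% = 7.1391%.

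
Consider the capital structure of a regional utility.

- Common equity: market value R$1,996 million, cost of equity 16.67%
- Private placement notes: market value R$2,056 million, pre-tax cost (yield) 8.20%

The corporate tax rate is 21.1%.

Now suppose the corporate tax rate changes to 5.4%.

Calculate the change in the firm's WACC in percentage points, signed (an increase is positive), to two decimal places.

+0.65 pp

Current WACC:
Total capital V = 1996 + 2056 = 4052.
Equity: weight = 1996/4052 = 0.4926; cost = 16.67%.
Private placement notes: weight = 2056/4052 = 0.5074; after-tax cost = 8.2% × (1 − 21.1%) = 6.4698%.
WACC = 0.4926 × 16.6700% + 0.5074 × 6.4698% = 11.4944%.
After the change:
Total capital V = 1996 + 2056 = 4052.
Equity: weight = 1996/4052 = 0.4926; cost = 16.67%.
Private placement notes: weight = 2056/4052 = 0.5074; after-tax cost = 8.2% × (1 − 5.4%) = 7.7572%.
WACC = 0.4926 × 16.6700% + 0.5074 × 7.7572% = 12.1476%.
Change in WACC = 12.1476% − 11.4944% = 0.6532 pp.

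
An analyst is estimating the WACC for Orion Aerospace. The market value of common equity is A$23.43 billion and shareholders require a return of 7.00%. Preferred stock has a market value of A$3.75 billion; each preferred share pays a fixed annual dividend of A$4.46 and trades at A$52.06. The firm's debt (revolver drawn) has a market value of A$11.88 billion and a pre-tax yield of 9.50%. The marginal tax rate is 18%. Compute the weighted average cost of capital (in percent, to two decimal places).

Cost of preferred: Rp = 4.46 / 52.06 = 8.5670%.
Total capital V = 23.43 + 3.75 + 11.88 = 39.06.
Equity: weight = 23.43/39.06 = 0.5998; cost = 7%.
Preferred: weight = 3.75/39.06 = 0.0960; cost = 8.567%.
Revolver drawn: weight = 11.88/39.06 = 0.3041; after-tax cost = 9.5% × (1 − 18%) = 7.7900%.
WACC = 0.5998 × 7.0000% + 0.0960 × 8.5670% + 0.3041 × 7.7900% = 7.3907%.

7.39%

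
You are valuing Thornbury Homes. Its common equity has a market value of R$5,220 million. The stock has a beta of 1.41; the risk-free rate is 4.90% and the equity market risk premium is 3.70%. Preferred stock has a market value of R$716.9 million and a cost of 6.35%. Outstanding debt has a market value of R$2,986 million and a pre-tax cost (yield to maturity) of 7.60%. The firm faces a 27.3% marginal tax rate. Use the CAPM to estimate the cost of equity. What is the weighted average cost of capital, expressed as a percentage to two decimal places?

Cost of equity via CAPM: Re = 4.9% + 1.41 × 3.7% = 10.1170%.
Total capital V = 5220 + 716.9 + 2986 = 8922.9.
Equity: weight = 5220/8922.9 = 0.5850; cost = 10.117%.
Preferred: weight = 716.9/8922.9 = 0.0803; cost = 6.35%.
Debt: weight = 2986/8922.9 = 0.3346; after-tax cost = 7.6% × (1 − 27.3%) = 5.5252%.
WACC = 0.5850 × 10.1170% + 0.0803 × 6.3500% + 0.3346 × 5.5252% = 8.2777%.

8.28%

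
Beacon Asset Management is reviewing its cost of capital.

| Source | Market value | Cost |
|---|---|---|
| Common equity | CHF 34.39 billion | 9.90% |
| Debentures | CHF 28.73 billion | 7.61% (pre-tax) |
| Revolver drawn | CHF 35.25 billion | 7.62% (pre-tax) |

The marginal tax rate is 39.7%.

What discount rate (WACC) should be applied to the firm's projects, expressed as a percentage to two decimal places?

Total capital V = 34.39 + 28.73 + 35.25 = 98.37.
Equity: weight = 34.39/98.37 = 0.3496; cost = 9.9%.
Debentures: weight = 28.73/98.37 = 0.2921; after-tax cost = 7.61% × (1 − 39.7%) = 4.5888%.
Revolver drawn: weight = 35.25/98.37 = 0.3583; after-tax cost = 7.62% × (1 − 39.7%) = 4.5949%.
WACC = 0.3496 × 9.9000% + 0.2921 × 4.5888% + 0.3583 × 4.5949% = 6.4478%.

6.45%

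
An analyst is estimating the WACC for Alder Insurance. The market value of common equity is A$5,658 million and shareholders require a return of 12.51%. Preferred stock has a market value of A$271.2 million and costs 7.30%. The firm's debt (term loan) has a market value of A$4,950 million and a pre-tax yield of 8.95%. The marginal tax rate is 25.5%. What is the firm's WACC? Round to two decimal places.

Total capital V = 5658 + 271.2 + 4950 = 10879.2.
Equity: weight = 5658/10879.2 = 0.5201; cost = 12.51%.
Preferred: weight = 271.2/10879.2 = 0.0249; cost = 7.3%.
Term loan: weight = 4950/10879.2 = 0.4550; after-tax cost = 8.95% × (1 − 25.5%) = 6.6677%.
WACC = 0.5201 × 12.5100% + 0.0249 × 7.3000% + 0.4550 × 6.6677% = 9.7219%.

9.72%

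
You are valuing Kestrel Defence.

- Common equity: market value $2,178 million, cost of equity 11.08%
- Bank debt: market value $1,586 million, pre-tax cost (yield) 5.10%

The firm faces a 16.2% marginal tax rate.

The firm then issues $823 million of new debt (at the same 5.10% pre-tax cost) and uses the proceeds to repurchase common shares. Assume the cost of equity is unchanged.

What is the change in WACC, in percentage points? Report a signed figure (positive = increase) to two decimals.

Current WACC:
Total capital V = 2178 + 1586 = 3764.
Equity: weight = 2178/3764 = 0.5786; cost = 11.08%.
Bank debt: weight = 1586/3764 = 0.4214; after-tax cost = 5.1% × (1 − 16.2%) = 4.2738%.
WACC = 0.5786 × 11.0800% + 0.4214 × 4.2738% = 8.2121%.
After the change:
Total capital V = 1355 + 2409 = 3764.
Equity: weight = 1355/3764 = 0.3600; cost = 11.08%.
Bank debt: weight = 2409/3764 = 0.6400; after-tax cost = 5.1% × (1 − 16.2%) = 4.2738%.
WACC = 0.3600 × 11.0800% + 0.6400 × 4.2738% = 6.7240%.
Change in WACC = 6.7240% − 8.2121% = -1.4882 pp.

-1.49 pp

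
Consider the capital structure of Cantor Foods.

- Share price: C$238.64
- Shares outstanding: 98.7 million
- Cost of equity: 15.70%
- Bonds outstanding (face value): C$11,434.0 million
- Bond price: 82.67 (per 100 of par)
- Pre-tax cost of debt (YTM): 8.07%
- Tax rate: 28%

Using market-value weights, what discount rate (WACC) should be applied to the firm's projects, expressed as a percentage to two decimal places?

12.87%

Market value of equity E = 238.64 × 98.7m = 23553.768m. Market value of debt D = 11434m × 82.67/100 = 9452.4878m.
Total capital V = 23553.768 + 9452.4878 = 33006.2558.
Equity: weight = 23553.768/33006.2558 = 0.7136; cost = 15.7%.
Bonds outstanding: weight = 9452.4878/33006.2558 = 0.2864; after-tax cost = 8.07% × (1 − 28%) = 5.8104%.
WACC = 0.7136 × 15.7000% + 0.2864 × 5.8104% = 12.8678%.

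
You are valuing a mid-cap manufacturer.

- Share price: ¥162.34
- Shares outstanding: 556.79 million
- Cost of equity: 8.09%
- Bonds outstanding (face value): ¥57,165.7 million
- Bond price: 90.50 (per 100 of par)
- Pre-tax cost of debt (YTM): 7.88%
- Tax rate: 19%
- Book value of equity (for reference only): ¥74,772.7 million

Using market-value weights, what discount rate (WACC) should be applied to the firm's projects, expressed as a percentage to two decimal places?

Market value of equity E = 162.34 × 556.79m = 90389.2886m. Market value of debt D = 57165.7m × 90.5/100 = 51734.9585m.
Total capital V = 90389.2886 + 51734.9585 = 142124.2471.
Equity: weight = 90389.2886/142124.2471 = 0.6360; cost = 8.09%.
Bonds outstanding: weight = 51734.9585/142124.2471 = 0.3640; after-tax cost = 7.88% × (1 − 19%) = 6.3828%.
WACC = 0.6360 × 8.0900% + 0.3640 × 6.3828% = 7.4686%.

7.47%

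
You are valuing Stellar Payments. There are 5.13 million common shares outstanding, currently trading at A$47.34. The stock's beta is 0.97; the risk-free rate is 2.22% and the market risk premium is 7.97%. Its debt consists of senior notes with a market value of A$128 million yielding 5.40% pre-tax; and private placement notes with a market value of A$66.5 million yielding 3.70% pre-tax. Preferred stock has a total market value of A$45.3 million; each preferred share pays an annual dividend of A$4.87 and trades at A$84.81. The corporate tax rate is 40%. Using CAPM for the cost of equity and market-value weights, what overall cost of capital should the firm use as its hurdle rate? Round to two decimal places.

Cost of equity via CAPM: Re = 2.22% + 0.97 × 7.97% = 9.9509%.
Cost of preferred: Rp = 4.87 / 84.81 = 5.7422%.
Market value of equity E = 47.34 × 5.13m = 242.8542m.
Total capital V = 242.8542 + 45.3 + 128 + 66.5 = 482.6542.
Equity: weight = 242.8542/482.6542 = 0.5032; cost = 9.9509%.
Preferred: weight = 45.3/482.6542 = 0.0939; cost = 5.7422%.
Senior notes: weight = 128/482.6542 = 0.2652; after-tax cost = 5.4% × (1 − 40%) = 3.2400%.
Private placement notes: weight = 66.5/482.6542 = 0.1378; after-tax cost = 3.7% × (1 − 40%) = 2.2200%.
WACC = 0.5032 × 9.9509% + 0.0939 × 5.7422% + 0.2652 × 3.2400% + 0.1378 × 2.2200% = 6.7110%.

6.71%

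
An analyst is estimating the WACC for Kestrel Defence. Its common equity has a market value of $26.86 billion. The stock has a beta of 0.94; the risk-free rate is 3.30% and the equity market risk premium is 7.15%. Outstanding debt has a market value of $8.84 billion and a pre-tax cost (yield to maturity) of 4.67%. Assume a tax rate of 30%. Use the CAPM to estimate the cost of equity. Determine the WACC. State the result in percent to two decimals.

Cost of equity via CAPM: Re = 3.3% + 0.94 × 7.15% = 10.0210%.
Total capital V = 26.86 + 8.84 = 35.7.
Equity: weight = 26.86/35.7 = 0.7524; cost = 10.021%.
Debt: weight = 8.84/35.7 = 0.2476; after-tax cost = 4.67% × (1 − 30%) = 3.2690%.
WACC = 0.7524 × 10.0210% + 0.2476 × 3.2690% = 8.3491%.

8.35%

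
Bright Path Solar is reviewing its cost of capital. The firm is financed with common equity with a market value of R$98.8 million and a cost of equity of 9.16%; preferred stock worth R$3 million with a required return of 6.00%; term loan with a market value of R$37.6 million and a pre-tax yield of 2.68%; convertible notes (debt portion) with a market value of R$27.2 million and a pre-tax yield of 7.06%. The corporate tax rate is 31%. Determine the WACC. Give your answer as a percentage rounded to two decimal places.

Total capital V = 98.8 + 3 + 37.6 + 27.2 = 166.6.
Equity: weight = 98.8/166.6 = 0.5930; cost = 9.16%.
Preferred: weight = 3/166.6 = 0.0180; cost = 6%.
Term loan: weight = 37.6/166.6 = 0.2257; after-tax cost = 2.68% × (1 − 31%) = 1.8492%.
Convertible notes (debt portion): weight = 27.2/166.6 = 0.1633; after-tax cost = 7.06% × (1 − 31%) = 4.8714%.
WACC = 0.5930 × 9.1600% + 0.0180 × 6.0000% + 0.2257 × 1.8492% + 0.1633 × 4.8714% = 6.7529%.

6.75%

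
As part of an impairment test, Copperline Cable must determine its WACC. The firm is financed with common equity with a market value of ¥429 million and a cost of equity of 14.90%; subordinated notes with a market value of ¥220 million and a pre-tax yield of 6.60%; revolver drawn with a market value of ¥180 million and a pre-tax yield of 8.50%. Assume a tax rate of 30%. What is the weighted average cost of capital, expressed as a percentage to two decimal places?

Total capital V = 429 + 220 + 180 = 829.
Equity: weight = 429/829 = 0.5175; cost = 14.9%.
Subordinated notes: weight = 220/829 = 0.2654; after-tax cost = 6.6% × (1 − 30%) = 4.6200%.
Revolver drawn: weight = 180/829 = 0.2171; after-tax cost = 8.5% × (1 − 30%) = 5.9500%.
WACC = 0.5175 × 14.9000% + 0.2654 × 4.6200% + 0.2171 × 5.9500% = 10.2286%.

10.23%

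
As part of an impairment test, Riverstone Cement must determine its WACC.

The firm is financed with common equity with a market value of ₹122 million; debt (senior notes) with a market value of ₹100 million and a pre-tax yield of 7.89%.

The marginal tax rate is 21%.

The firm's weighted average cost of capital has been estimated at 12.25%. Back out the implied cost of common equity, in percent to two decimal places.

Total capital V = 122 + 100 = 222.
Equity weight = 122/222 = 0.5495.
Senior notes weight = 100/222 = 0.4505.
Debt contribution = 0.4505 × 7.89% × (1 − 21%) = 2.8077%.
Required equity contribution = 12.25% − 2.8077% = 9.4423%.
Re = 9.4423% / 0.5495 = 17.1819%.

17.18%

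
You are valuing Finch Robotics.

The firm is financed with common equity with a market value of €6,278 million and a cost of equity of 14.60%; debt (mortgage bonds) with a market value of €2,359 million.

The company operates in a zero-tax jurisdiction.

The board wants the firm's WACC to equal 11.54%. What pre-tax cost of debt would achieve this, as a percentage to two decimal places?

Total capital V = 6278 + 2359 = 8637.
Equity weight = 6278/8637 = 0.7269.
Mortgage bonds weight = 2359/8637 = 0.2731.
Equity contribution = 0.7269 × 14.6% = 10.6123%.
Remaining for debt = 11.54% − 10.6123% = 0.9277%.
Rd × (1 − 0%) × 0.2731 = 0.9277%  ⇒  Rd = 3.3964%.

3.40%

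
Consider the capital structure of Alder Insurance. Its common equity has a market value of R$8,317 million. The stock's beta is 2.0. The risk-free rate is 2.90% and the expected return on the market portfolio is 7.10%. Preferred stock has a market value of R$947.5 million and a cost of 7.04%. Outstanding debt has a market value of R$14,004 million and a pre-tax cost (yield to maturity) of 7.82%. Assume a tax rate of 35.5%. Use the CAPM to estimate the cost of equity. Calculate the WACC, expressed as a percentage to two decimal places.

Market risk premium = 7.1% − 2.9% = 4.2%.
Cost of equity via CAPM: Re = 2.9% + 2.0 × 4.2% = 11.3000%.
Total capital V = 8317 + 947.5 + 14004 = 23268.5.
Equity: weight = 8317/23268.5 = 0.3574; cost = 11.3%.
Preferred: weight = 947.5/23268.5 = 0.0407; cost = 7.04%.
Debt: weight = 14004/23268.5 = 0.6018; after-tax cost = 7.82% × (1 − 35.5%) = 5.0439%.
WACC = 0.3574 × 11.3000% + 0.0407 × 7.0400% + 0.6018 × 5.0439% = 7.3613%.

7.36%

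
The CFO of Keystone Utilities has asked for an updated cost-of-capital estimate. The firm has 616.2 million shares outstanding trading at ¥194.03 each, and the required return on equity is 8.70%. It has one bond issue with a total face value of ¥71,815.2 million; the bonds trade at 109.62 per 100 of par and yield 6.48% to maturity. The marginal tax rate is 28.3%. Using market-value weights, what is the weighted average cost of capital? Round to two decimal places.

7.09%

Market value of equity E = 194.03 × 616.2m = 119561.286m. Market value of debt D = 71815.2m × 109.62/100 = 78723.82224m.
Total capital V = 119561.286 + 78723.82224 = 198285.10824.
Equity: weight = 119561.286/198285.10824 = 0.6030; cost = 8.7%.
Bonds outstanding: weight = 78723.82224/198285.10824 = 0.3970; after-tax cost = 6.48% × (1 − 28.3%) = 4.6462%.
WACC = 0.6030 × 8.7000% + 0.3970 × 4.6462% = 7.0905%.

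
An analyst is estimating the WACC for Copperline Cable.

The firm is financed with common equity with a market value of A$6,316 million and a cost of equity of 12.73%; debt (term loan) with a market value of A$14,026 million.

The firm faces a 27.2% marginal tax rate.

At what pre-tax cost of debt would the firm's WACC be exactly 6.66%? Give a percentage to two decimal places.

5.39%

Total capital V = 6316 + 14026 = 20342.
Equity weight = 6316/20342 = 0.3105.
Term loan weight = 14026/20342 = 0.6895.
Equity contribution = 0.3105 × 12.73% = 3.9525%.
Remaining for debt = 6.66% − 3.9525% = 2.7075%.
Rd × (1 − 27.2%) × 0.6895 = 2.7075%  ⇒  Rd = 5.3937%.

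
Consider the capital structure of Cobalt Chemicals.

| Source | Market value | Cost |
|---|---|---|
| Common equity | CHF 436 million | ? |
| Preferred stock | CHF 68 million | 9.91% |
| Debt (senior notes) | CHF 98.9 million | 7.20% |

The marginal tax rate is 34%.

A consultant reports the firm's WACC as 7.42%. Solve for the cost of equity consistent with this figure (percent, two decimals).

7.64%

Total capital V = 436 + 68 + 98.9 = 602.9.
Equity weight = 436/602.9 = 0.7232.
Preferred weight = 68/602.9 = 0.1128.
Senior notes weight = 98.9/602.9 = 0.1640.
Debt contribution = 0.1640 × 7.2% × (1 − 34%) = 0.7795%.
Preferred contribution = 0.1128 × 9.91% = 1.1177%.
Required equity contribution = 7.42% − 1.8973% = 5.5227%.
Re = 5.5227% / 0.7232 = 7.6368%.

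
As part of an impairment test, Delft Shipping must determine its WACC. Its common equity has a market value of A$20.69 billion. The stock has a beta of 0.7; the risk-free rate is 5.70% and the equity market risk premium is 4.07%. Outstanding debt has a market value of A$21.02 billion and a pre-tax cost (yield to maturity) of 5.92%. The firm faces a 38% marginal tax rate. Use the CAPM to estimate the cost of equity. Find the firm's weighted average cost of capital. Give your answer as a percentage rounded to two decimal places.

Cost of equity via CAPM: Re = 5.7% + 0.7 × 4.07% = 8.5490%.
Total capital V = 20.69 + 21.02 = 41.71.
Equity: weight = 20.69/41.71 = 0.4960; cost = 8.549%.
Debt: weight = 21.02/41.71 = 0.5040; after-tax cost = 5.92% × (1 − 38%) = 3.6704%.
WACC = 0.4960 × 8.5490% + 0.5040 × 3.6704% = 6.0904%.

6.09%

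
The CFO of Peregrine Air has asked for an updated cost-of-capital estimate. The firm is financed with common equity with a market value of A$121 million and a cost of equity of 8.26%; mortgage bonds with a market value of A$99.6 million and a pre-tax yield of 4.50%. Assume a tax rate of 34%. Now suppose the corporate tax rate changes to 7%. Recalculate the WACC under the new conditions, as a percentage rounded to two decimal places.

6.42%

After the change:
Total capital V = 121 + 99.6 = 220.6.
Equity: weight = 121/220.6 = 0.5485; cost = 8.26%.
Mortgage bonds: weight = 99.6/220.6 = 0.4515; after-tax cost = 4.5% × (1 − 7%) = 4.1850%.
WACC = 0.5485 × 8.2600% + 0.4515 × 4.1850% = 6.4202%.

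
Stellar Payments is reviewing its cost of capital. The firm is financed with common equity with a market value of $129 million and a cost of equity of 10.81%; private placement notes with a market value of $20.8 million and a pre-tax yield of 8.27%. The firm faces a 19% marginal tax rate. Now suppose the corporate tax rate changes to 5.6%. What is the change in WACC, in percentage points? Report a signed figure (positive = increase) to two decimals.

Current WACC:
Total capital V = 129 + 20.8 = 149.8.
Equity: weight = 129/149.8 = 0.8611; cost = 10.81%.
Private placement notes: weight = 20.8/149.8 = 0.1389; after-tax cost = 8.27% × (1 − 19%) = 6.6987%.
WACC = 0.8611 × 10.8100% + 0.1389 × 6.6987% = 10.2391%.
After the change:
Total capital V = 129 + 20.8 = 149.8.
Equity: weight = 129/149.8 = 0.8611; cost = 10.81%.
Private placement notes: weight = 20.8/149.8 = 0.1389; after-tax cost = 8.27% × (1 − 5.6%) = 7.8069%.
WACC = 0.8611 × 10.8100% + 0.1389 × 7.8069% = 10.3930%.
Change in WACC = 10.3930% − 10.2391% = 0.1539 pp.

+0.15 pp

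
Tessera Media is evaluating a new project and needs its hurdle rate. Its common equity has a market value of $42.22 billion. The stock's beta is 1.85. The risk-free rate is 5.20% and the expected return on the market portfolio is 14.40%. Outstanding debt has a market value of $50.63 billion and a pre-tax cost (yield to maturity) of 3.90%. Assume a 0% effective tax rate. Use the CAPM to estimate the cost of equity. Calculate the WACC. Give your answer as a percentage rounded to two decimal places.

Market risk premium = 14.4% − 5.2% = 9.2%.
Cost of equity via CAPM: Re = 5.2% + 1.85 × 9.2% = 22.2200%.
Total capital V = 42.22 + 50.63 = 92.85.
Equity: weight = 42.22/92.85 = 0.4547; cost = 22.22%.
Debt: weight = 50.63/92.85 = 0.5453; after-tax cost = 3.9% × (1 − 0%) = 3.9000%.
WACC = 0.4547 × 22.2200% + 0.5453 × 3.9000% = 12.2303%.

12.23%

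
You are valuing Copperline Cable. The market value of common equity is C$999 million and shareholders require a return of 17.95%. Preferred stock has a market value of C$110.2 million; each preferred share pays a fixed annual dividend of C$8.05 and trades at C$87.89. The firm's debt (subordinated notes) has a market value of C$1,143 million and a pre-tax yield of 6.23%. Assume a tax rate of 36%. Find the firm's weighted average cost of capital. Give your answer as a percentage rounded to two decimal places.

Cost of preferred: Rp = 8.05 / 87.89 = 9.1592%.
Total capital V = 999 + 110.2 + 1143 = 2252.2.
Equity: weight = 999/2252.2 = 0.4436; cost = 17.95%.
Preferred: weight = 110.2/2252.2 = 0.0489; cost = 9.1592%.
Subordinated notes: weight = 1143/2252.2 = 0.5075; after-tax cost = 6.23% × (1 − 36%) = 3.9872%.
WACC = 0.4436 × 17.9500% + 0.0489 × 9.1592% + 0.5075 × 3.9872% = 10.4337%.

10.43%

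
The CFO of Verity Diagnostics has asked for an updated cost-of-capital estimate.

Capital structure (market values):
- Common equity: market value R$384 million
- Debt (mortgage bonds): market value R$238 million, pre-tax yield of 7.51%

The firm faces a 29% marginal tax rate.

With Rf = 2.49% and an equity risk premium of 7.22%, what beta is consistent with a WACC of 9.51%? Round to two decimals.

1.33

Total capital V = 384 + 238 = 622.
Equity weight = 384/622 = 0.6174.
Mortgage bonds weight = 238/622 = 0.3826.
Debt contribution = 0.3826 × 7.51% × (1 − 29%) = 2.0403%.
Required equity contribution = 9.51% − 2.0403% = 7.4697%  ⇒  Re = 12.0994%.
CAPM: 12.0994% = 2.49% + β × 7.22%  ⇒  β = 1.3309.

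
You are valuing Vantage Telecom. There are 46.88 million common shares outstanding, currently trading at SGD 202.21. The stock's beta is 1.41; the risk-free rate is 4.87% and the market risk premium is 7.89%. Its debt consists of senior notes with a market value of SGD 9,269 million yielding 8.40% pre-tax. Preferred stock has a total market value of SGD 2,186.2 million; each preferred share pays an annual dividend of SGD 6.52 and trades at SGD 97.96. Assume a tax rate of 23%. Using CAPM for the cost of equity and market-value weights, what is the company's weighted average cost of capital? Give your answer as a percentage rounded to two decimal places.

Cost of equity via CAPM: Re = 4.87% + 1.41 × 7.89% = 15.9949%.
Cost of preferred: Rp = 6.52 / 97.96 = 6.6558%.
Market value of equity E = 202.21 × 46.88m = 9479.6048m.
Total capital V = 9479.6048 + 2186.2 + 9269 = 20934.8048.
Equity: weight = 9479.6048/20934.8048 = 0.4528; cost = 15.9949%.
Preferred: weight = 2186.2/20934.8048 = 0.1044; cost = 6.6558%.
Senior notes: weight = 9269/20934.8048 = 0.4428; after-tax cost = 8.4% × (1 − 23%) = 6.4680%.
WACC = 0.4528 × 15.9949% + 0.1044 × 6.6558% + 0.4428 × 6.4680% = 10.8015%.

10.80%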